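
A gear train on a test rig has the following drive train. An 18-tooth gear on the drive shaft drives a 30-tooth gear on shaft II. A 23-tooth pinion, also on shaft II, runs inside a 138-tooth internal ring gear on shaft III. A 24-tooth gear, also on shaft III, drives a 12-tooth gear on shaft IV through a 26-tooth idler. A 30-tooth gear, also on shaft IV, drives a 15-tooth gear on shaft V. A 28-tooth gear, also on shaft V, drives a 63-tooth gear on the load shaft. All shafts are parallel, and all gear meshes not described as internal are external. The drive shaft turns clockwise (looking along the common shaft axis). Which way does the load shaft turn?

counterclockwise

the drive shaft → shaft II: external mesh, 1 reversal → CCW.
shaft II → shaft III: internal mesh, same direction → CCW.
shaft III → shaft IV: driver → idler → driven is 2 external meshes, 2 reversals → CCW.
shaft IV → shaft V: external mesh, 1 reversal → CW.
shaft V → the load shaft: external mesh, 1 reversal → CCW.
5 reversals in total — an odd number — so the load shaft turns opposite to the drive shaft.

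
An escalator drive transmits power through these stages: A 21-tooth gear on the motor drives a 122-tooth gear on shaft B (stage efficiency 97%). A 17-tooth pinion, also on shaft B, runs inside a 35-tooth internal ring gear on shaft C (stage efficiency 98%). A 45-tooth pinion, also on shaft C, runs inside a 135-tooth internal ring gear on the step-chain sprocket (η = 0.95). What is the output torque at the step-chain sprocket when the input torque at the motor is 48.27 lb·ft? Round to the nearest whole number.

After the gear mesh (122/21): 48.27 × 5.8095 × 0.97 = 272.01 lb·ft
After the internal gear (35/17): 272.01 × 2.0588 × 0.98 = 548.83 lb·ft
After the internal gear (135/45): 548.83 × 3 × 0.95 = 1564.2 lb·ft

1564 lb·ft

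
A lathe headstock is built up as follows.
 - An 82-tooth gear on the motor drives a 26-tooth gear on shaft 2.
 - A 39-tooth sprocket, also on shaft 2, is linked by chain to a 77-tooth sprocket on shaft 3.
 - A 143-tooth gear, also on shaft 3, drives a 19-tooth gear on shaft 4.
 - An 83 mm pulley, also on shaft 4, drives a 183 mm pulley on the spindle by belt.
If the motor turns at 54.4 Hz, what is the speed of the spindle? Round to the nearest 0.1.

Gear mesh: ratio = 26/82 = 0.31707, so shaft 2 turns at 54.4 / 0.31707 = 171.57 Hz.
Chain: ratio = 77/39 = 1.9744, so shaft 3 turns at 171.57 / 1.9744 = 86.899 Hz.
Gear mesh: ratio = 19/143 = 0.13287, so shaft 4 turns at 86.899 / 0.13287 = 654.03 Hz.
Belt: ratio = 183/83 = 2.2048, so the spindle turns at 654.03 / 2.2048 = 296.64 Hz.

296.6 Hz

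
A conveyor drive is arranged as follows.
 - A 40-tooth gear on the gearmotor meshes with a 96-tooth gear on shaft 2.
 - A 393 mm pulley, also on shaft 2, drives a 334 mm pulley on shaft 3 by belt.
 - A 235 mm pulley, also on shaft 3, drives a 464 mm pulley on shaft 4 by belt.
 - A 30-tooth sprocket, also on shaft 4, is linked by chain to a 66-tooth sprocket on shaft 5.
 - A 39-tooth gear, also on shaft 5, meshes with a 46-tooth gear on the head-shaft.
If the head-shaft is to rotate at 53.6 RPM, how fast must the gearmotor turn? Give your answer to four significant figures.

560.1 RPM

Overall ratio R = 2.4 × 0.84987 × 1.9745 × 2.2 × 1.1795 = 10.45.
Required input speed = output speed × R = 53.6 × 10.45 = 560.14 RPM.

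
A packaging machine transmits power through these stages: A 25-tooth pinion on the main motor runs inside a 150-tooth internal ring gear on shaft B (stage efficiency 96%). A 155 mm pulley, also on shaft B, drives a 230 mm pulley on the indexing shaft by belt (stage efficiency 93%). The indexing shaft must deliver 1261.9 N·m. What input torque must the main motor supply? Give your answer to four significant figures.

158.8 N·m

Overall ratio R = 6 × 1.4839 = 8.9032; overall efficiency η = 0.96 × 0.93 = 0.8928.
Input torque = output torque / (R × η) = 1261.9 / (8.9032 × 0.8928) = 158.75 N·m.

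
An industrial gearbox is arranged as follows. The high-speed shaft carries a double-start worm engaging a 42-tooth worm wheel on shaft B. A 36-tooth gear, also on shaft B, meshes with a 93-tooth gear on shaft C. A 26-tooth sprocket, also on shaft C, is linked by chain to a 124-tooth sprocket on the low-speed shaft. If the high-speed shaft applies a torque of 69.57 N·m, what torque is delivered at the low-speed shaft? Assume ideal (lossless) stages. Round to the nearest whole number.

18000 N·m

worm 42/2 = 21 → τ = 69.57·21 = 1461 N·m
gear mesh 93/36 = 2.5833 → τ = 1461·2.5833 = 3774.2 N·m
chain 124/26 = 4.7692 → τ = 3774.2·4.7692 = 18000 N·m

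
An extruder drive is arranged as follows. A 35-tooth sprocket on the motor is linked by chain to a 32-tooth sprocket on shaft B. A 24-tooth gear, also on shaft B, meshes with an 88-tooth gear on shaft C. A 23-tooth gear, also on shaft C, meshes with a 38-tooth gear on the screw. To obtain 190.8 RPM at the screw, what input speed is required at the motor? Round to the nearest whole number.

1057 RPM

Overall ratio R = 0.91429 × 3.6667 × 1.6522 = 5.5387.
Required input speed = output speed × R = 190.8 × 5.5387 = 1056.8 RPM.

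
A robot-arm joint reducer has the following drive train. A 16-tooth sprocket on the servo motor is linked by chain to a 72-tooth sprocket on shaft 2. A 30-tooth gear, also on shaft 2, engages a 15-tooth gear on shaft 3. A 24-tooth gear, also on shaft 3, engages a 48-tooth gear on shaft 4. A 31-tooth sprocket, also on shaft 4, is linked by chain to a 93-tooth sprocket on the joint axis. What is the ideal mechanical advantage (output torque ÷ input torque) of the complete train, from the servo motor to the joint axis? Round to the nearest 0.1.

13.5

Each stage contributes driven/driver: chain 72/16 = 4.5, gear mesh 15/30 = 0.5, gear mesh 48/24 = 2, chain 93/31 = 3.
Overall: 4.5 × 0.5 × 2 × 3 = 13.5.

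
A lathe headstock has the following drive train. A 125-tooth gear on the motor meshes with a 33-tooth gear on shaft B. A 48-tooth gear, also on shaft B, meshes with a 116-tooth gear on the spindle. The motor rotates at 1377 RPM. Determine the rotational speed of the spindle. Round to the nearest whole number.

2158 RPM

Gear mesh: ratio = 33/125 = 0.264, so shaft B turns at 1377 / 0.264 = 5215.9 RPM.
Gear mesh: ratio = 116/48 = 2.4167, so the spindle turns at 5215.9 / 2.4167 = 2158.3 RPM.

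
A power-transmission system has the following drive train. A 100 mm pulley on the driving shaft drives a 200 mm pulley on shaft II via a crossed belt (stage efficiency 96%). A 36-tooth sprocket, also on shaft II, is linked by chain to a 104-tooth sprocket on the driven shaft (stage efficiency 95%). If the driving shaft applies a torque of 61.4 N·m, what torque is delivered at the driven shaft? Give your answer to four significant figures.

Belt: ratio = 200/100 = 2; torque at shaft II = 61.4 × 2 × 0.96 = 117.89 N·m.
Chain: ratio = 104/36 = 2.8889; torque at the driven shaft = 117.89 × 2.8889 × 0.95 = 323.54 N·m.

323.5 N·m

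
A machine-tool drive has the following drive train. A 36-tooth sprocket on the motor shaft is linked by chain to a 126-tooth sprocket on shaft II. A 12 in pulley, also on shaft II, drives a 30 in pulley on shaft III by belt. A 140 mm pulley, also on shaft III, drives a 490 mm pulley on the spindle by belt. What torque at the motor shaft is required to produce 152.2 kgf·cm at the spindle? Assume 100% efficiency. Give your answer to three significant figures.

4.97 kgf·cm

Overall ratio R = 3.5 × 2.5 × 3.5 = 30.625.
Input torque = output torque / R = 152.2 / 30.625 = 4.9698 kgf·cm.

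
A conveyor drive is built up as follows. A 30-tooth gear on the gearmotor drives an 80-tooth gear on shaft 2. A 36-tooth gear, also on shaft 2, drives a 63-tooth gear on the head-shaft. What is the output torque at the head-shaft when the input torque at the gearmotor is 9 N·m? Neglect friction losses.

42 N·m

gear mesh 80/30 = 2.6667 → τ = 9·2.6667 = 24 N·m
gear mesh 63/36 = 1.75 → τ = 24·1.75 = 42 N·m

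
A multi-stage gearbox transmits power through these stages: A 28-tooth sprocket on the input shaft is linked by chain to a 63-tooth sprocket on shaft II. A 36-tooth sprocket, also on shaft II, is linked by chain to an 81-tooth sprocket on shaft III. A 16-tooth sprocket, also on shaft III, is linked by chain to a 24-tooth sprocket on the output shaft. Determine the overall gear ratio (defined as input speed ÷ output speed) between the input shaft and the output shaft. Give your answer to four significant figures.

7.594

Each stage contributes driven/driver: chain 63/28 = 2.25, chain 81/36 = 2.25, chain 24/16 = 1.5.
Overall: 2.25 × 2.25 × 1.5 = 7.5938.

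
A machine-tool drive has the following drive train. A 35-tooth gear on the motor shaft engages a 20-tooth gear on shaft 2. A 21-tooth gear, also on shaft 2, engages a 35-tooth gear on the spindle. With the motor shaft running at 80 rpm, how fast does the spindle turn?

Gear mesh: ratio = 20/35 = 0.57143, so shaft 2 turns at 80 / 0.57143 = 140 rpm.
Gear mesh: ratio = 35/21 = 1.6667, so the spindle turns at 140 / 1.6667 = 84 rpm.

84 rpm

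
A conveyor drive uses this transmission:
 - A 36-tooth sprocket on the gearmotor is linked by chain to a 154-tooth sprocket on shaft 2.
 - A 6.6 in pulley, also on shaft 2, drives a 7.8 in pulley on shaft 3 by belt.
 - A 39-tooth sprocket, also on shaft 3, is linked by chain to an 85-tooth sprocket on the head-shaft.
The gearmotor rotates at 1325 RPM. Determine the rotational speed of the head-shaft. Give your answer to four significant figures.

chain 154/36 = 4.2778 → 1325/4.2778 = 309.74 RPM
belt 7.8/6.6 = 1.1818 → 309.74/1.1818 = 262.09 RPM
chain 85/39 = 2.1795 → 262.09/2.1795 = 120.25 RPM

120.3 RPM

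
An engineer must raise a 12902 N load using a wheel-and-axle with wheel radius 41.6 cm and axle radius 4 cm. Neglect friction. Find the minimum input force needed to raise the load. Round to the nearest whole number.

1241 N

Wheel-and-axle MA = R/r = 41.6/4 = 10.4.
Effort = load / MA = 12902 / 10.4 = 1240.6 N.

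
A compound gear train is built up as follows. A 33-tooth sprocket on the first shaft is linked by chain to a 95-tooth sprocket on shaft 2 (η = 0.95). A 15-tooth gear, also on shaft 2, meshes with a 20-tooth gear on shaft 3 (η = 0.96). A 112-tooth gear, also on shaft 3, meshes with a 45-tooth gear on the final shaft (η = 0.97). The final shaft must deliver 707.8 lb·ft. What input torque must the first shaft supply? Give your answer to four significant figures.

Overall ratio R = 2.8788 × 1.3333 × 0.40179 = 1.5422; overall efficiency η = 0.95 × 0.96 × 0.97 = 0.8846.
Input torque = output torque / (R × η) = 707.8 / (1.5422 × 0.8846) = 518.8 lb·ft.

518.8 lb·ft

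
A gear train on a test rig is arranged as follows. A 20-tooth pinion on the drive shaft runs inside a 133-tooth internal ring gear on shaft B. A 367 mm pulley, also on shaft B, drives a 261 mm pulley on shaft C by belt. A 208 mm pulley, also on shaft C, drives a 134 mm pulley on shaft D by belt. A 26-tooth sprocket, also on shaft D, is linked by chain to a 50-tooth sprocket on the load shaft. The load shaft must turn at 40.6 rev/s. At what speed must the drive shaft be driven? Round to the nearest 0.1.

Overall ratio R = 6.65 × 0.71117 × 0.64423 × 1.9231 = 5.8591.
Required input speed = output speed × R = 40.6 × 5.8591 = 237.88 rev/s.

237.9 rev/s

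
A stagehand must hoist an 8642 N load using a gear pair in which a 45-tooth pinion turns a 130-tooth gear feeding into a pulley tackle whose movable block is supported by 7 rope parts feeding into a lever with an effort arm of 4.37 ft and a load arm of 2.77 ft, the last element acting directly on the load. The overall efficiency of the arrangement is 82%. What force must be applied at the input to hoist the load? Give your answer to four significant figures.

330.3 N

Gear pair MA = 130/45 = 2.8889.
Block-and-tackle MA = number of supporting rope parts = 7.
Lever MA = effort arm / load arm = 4.37/2.77 = 1.5776.
Combined ideal MA = 2.8889 × 7 × 1.5776 = 31.903.
Actual MA = 31.903 × 0.82 = 26.16.
Effort = load / actual MA = 8642 / 26.16 = 330.35 N.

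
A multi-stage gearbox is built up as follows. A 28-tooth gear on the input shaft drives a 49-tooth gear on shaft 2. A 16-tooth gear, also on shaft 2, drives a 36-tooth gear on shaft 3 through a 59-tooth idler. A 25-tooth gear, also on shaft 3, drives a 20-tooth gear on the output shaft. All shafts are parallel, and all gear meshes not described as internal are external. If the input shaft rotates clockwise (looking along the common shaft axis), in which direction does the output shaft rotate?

the input shaft → shaft 2: external mesh, 1 reversal → CCW.
shaft 2 → shaft 3: driver → idler → driven is 2 external meshes, 2 reversals → CCW.
shaft 3 → the output shaft: external mesh, 1 reversal → CW.
4 reversals in total — an even number — so the output shaft turns the same way as the input shaft.

clockwise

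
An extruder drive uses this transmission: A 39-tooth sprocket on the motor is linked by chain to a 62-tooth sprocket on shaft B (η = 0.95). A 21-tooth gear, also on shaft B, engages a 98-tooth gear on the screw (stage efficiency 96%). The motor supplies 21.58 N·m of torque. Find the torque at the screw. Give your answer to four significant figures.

Chain: ratio = 62/39 = 1.5897; torque at shaft B = 21.58 × 1.5897 × 0.95 = 32.591 N·m.
Gear mesh: ratio = 98/21 = 4.6667; torque at the screw = 32.591 × 4.6667 × 0.96 = 146.01 N·m.

146.0 N·m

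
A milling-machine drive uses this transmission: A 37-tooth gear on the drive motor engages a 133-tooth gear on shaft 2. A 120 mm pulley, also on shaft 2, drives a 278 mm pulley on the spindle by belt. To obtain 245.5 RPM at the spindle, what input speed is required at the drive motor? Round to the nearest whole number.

2044 RPM

Overall ratio R = 3.5946 × 2.3167 = 8.3275.
Required input speed = output speed × R = 245.5 × 8.3275 = 2044.4 RPM.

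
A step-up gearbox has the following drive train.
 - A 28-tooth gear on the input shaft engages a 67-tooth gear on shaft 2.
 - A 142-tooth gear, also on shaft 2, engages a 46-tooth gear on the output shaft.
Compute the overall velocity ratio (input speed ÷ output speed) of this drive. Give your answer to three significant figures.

0.775

Each stage contributes driven/driver: gear mesh 67/28 = 2.3929, gear mesh 46/142 = 0.32394.
Overall: 2.3929 × 0.32394 = 0.77515.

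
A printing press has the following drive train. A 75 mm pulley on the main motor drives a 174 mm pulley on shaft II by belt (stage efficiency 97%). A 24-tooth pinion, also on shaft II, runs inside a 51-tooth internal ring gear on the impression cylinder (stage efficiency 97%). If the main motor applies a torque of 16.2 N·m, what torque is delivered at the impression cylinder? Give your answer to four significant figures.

75.15 N·m

Belt: ratio = 174/75 = 2.32; torque at shaft II = 16.2 × 2.32 × 0.97 = 36.456 N·m.
Internal gear: ratio = 51/24 = 2.125; torque at the impression cylinder = 36.456 × 2.125 × 0.97 = 75.146 N·m.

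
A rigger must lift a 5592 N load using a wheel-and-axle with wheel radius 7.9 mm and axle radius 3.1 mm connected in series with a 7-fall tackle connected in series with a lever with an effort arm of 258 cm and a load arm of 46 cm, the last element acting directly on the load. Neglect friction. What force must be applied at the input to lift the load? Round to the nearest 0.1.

Wheel-and-axle MA = R/r = 7.9/3.1 = 2.5484.
Block-and-tackle MA = number of supporting rope parts = 7.
Lever MA = effort arm / load arm = 258/46 = 5.6087.
Combined ideal MA = 2.5484 × 7 × 5.6087 = 100.05.
Effort = load / MA = 5592 / 100.05 = 55.891 N.

55.9 N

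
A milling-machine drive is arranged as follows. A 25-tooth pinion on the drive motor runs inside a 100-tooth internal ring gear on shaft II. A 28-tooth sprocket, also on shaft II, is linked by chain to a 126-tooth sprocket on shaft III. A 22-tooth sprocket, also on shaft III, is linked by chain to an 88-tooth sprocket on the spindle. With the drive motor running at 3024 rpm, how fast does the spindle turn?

42 rpm

the drive motor → shaft II (internal gear, 100/25): 3024 ÷ 4 = 756 rpm
shaft II → shaft III (chain, 126/28): 756 ÷ 4.5 = 168 rpm
shaft III → the spindle (chain, 88/22): 168 ÷ 4 = 42 rpm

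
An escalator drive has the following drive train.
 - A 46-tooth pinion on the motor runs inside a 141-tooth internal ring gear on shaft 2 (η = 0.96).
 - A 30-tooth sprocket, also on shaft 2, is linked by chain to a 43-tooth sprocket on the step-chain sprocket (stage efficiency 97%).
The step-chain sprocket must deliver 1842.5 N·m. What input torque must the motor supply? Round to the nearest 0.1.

450.4 N·m

Overall ratio R = 3.0652 × 1.4333 = 4.3935; overall efficiency η = 0.96 × 0.97 = 0.9312.
Input torque = output torque / (R × η) = 1842.5 / (4.3935 × 0.9312) = 450.36 N·m.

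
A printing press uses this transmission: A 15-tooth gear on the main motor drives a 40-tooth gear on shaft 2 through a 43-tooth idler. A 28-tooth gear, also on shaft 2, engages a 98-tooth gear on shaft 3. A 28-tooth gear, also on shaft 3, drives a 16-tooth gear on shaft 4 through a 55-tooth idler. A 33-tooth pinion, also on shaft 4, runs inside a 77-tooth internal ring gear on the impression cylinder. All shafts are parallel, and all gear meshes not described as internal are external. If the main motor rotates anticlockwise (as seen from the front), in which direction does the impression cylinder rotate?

the main motor → shaft 2: driver → idler → driven is 2 external meshes, 2 reversals → CCW.
shaft 2 → shaft 3: external mesh, 1 reversal → CW.
shaft 3 → shaft 4: driver → idler → driven is 2 external meshes, 2 reversals → CW.
shaft 4 → the impression cylinder: internal mesh, same direction → CW.
5 reversals in total — an odd number — so the impression cylinder turns opposite to the main motor.

clockwise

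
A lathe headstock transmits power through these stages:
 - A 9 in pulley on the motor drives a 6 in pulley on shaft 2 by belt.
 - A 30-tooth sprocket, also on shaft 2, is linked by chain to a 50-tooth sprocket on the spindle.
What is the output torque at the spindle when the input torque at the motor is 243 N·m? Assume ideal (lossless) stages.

After the belt (6/9): 243 × 0.66667 = 162 N·m
After the chain (50/30): 162 × 1.6667 = 270 N·m

270 N·m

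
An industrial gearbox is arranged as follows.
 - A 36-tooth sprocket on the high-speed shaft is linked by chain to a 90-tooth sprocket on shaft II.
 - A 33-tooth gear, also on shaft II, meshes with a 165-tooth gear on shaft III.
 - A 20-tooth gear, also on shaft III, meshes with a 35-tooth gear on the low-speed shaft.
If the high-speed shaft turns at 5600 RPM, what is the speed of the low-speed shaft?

256 RPM

the high-speed shaft → shaft II (chain, 90/36): 5600 ÷ 2.5 = 2240 RPM
shaft II → shaft III (gear mesh, 165/33): 2240 ÷ 5 = 448 RPM
shaft III → the low-speed shaft (gear mesh, 35/20): 448 ÷ 1.75 = 256 RPM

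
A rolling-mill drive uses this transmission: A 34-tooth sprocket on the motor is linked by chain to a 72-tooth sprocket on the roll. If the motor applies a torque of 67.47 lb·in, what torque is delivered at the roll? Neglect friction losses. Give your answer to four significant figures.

142.9 lb·in

After the chain (72/34): 67.47 × 2.1176 = 142.88 lb·in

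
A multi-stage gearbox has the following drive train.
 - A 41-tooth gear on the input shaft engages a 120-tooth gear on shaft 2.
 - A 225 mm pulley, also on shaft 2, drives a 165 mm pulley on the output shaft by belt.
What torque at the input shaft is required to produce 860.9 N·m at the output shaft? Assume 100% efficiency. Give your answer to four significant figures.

Overall ratio R = 2.9268 × 0.73333 = 2.1463.
Input torque = output torque / R = 860.9 / 2.1463 = 401.1 N·m.

401.1 N·m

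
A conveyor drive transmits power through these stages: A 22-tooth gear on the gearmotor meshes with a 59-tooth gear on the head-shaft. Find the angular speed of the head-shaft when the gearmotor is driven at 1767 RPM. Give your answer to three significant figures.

659 RPM

Gear mesh: ratio = 59/22 = 2.6818, so the head-shaft turns at 1767 / 2.6818 = 658.88 RPM.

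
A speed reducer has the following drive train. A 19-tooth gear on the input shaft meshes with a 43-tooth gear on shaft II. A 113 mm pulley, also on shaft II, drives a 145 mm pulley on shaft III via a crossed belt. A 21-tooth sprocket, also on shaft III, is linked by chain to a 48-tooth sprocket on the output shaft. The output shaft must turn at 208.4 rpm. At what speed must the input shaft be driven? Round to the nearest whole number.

1383 rpm

Overall ratio R = 2.2632 × 1.2832 × 2.2857 = 6.6378.
Required input speed = output speed × R = 208.4 × 6.6378 = 1383.3 rpm.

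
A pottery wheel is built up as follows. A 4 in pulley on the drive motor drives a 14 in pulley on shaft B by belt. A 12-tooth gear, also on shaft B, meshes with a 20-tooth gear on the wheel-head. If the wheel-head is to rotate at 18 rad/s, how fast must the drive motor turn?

105 rad/s

Overall ratio R = 3.5 × 1.6667 = 5.8333.
Required input speed = output speed × R = 18 × 5.8333 = 105 rad/s.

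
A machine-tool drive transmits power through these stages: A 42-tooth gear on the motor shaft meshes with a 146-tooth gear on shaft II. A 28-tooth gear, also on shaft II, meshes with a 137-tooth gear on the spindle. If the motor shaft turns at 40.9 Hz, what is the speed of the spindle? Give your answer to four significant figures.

2.405 Hz

the motor shaft → shaft II (gear mesh, 146/42): 40.9 ÷ 3.4762 = 11.766 Hz
shaft II → the spindle (gear mesh, 137/28): 11.766 ÷ 4.8929 = 2.4047 Hz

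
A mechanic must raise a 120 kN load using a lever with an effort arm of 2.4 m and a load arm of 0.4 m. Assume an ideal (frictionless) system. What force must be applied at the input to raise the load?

Lever MA = effort arm / load arm = 2.4/0.4 = 6.
Effort = load / MA = 120 / 6 = 20 kN.

20 kN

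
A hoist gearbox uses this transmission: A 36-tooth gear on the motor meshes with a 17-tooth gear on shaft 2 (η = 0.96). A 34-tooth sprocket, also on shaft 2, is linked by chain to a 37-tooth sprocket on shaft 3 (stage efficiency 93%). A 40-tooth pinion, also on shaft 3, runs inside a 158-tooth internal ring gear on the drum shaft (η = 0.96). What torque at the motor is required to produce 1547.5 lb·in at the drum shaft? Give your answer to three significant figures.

Overall ratio R = 0.47222 × 1.0882 × 3.95 = 2.0299; overall efficiency η = 0.96 × 0.93 × 0.96 = 0.8571.
Input torque = output torque / (R × η) = 1547.5 / (2.0299 × 0.8571) = 889.49 lb·in.

889 lb·in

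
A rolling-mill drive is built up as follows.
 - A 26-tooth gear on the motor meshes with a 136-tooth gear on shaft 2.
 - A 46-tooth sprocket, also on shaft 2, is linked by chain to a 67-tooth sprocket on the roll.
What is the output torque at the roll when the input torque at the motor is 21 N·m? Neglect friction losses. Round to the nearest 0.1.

gear mesh 136/26 = 5.2308 → τ = 21·5.2308 = 109.85 N·m
chain 67/46 = 1.4565 → τ = 109.85·1.4565 = 159.99 N·m

160.0 N·m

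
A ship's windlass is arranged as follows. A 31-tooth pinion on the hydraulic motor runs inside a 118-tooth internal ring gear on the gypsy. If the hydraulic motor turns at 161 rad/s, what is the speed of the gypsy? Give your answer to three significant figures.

42.3 rad/s

Internal gear: ratio = 118/31 = 3.8065, so the gypsy turns at 161 / 3.8065 = 42.297 rad/s.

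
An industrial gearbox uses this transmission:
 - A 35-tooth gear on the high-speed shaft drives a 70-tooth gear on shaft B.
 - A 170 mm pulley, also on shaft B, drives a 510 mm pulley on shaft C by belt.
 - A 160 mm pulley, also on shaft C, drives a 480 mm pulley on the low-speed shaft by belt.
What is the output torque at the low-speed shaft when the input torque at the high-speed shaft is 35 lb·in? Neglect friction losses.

630 lb·in

Gear mesh: ratio = 70/35 = 2; torque at shaft B = 35 × 2 = 70 lb·in.
Belt: ratio = 510/170 = 3; torque at shaft C = 70 × 3 = 210 lb·in.
Belt: ratio = 480/160 = 3; torque at the low-speed shaft = 210 × 3 = 630 lb·in.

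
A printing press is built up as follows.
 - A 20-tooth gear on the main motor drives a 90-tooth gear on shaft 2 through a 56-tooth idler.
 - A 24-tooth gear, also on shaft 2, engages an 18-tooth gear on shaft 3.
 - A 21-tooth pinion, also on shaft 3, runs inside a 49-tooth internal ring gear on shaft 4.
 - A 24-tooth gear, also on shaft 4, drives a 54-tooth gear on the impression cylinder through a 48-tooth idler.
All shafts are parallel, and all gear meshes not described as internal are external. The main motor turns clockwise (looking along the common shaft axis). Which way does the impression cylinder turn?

counterclockwise

the main motor → shaft 2: driver → idler → driven is 2 external meshes, 2 reversals → CW.
shaft 2 → shaft 3: external mesh, 1 reversal → CCW.
shaft 3 → shaft 4: internal mesh, same direction → CCW.
shaft 4 → the impression cylinder: driver → idler → driven is 2 external meshes, 2 reversals → CCW.
5 reversals in total — an odd number — so the impression cylinder turns opposite to the main motor.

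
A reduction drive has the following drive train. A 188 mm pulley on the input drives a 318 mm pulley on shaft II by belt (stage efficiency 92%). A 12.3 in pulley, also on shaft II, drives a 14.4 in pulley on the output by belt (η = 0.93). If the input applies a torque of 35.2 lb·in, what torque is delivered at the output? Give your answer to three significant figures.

belt 318/188 = 1.6915 → τ = 35.2·1.6915·0.92 = 54.777 lb·in
belt 14.4/12.3 = 1.1707 → τ = 54.777·1.1707·0.93 = 59.64 lb·in

59.6 lb·in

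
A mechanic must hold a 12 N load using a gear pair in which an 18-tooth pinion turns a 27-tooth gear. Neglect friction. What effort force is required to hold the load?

Gear pair MA = 27/18 = 1.5.
Effort = load / MA = 12 / 1.5 = 8 N.

8 N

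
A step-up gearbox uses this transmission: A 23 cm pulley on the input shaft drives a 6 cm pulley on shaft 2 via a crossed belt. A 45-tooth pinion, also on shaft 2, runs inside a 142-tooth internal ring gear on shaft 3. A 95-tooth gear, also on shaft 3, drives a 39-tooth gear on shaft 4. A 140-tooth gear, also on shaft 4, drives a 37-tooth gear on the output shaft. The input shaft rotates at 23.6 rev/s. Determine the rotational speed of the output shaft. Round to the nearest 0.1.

Belt: ratio = 6/23 = 0.26087, so shaft 2 turns at 23.6 / 0.26087 = 90.467 rev/s.
Internal gear: ratio = 142/45 = 3.1556, so shaft 3 turns at 90.467 / 3.1556 = 28.669 rev/s.
Gear mesh: ratio = 39/95 = 0.41053, so shaft 4 turns at 28.669 / 0.41053 = 69.835 rev/s.
Gear mesh: ratio = 37/140 = 0.26429, so the output shaft turns at 69.835 / 0.26429 = 264.24 rev/s.

264.2 rev/s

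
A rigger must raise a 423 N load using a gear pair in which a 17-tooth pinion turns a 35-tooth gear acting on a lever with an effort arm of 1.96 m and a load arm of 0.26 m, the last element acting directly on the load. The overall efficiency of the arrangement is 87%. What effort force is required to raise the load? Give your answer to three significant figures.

31.3 N

Gear pair MA = 35/17 = 2.0588.
Lever MA = effort arm / load arm = 1.96/0.26 = 7.5385.
Combined ideal MA = 2.0588 × 7.5385 = 15.52.
Actual MA = 15.52 × 0.87 = 13.503.
Effort = load / actual MA = 423 / 13.503 = 31.327 N.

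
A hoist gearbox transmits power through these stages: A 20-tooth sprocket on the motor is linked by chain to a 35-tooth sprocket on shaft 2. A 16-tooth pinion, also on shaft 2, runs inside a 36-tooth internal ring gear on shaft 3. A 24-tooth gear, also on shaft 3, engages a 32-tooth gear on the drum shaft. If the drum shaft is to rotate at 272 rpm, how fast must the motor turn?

1428 rpm

Overall ratio R = 1.75 × 2.25 × 1.3333 = 5.25.
Required input speed = output speed × R = 272 × 5.25 = 1428 rpm.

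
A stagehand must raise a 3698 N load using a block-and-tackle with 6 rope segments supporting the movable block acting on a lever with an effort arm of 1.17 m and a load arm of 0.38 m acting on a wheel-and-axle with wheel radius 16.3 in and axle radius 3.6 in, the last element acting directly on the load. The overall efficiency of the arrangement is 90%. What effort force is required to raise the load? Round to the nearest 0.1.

49.1 N

Block-and-tackle MA = number of supporting rope parts = 6.
Lever MA = effort arm / load arm = 1.17/0.38 = 3.0789.
Wheel-and-axle MA = R/r = 16.3/3.6 = 4.5278.
Combined ideal MA = 6 × 3.0789 × 4.5278 = 83.645.
Actual MA = 83.645 × 0.90 = 75.28.
Effort = load / actual MA = 3698 / 75.28 = 49.123 N.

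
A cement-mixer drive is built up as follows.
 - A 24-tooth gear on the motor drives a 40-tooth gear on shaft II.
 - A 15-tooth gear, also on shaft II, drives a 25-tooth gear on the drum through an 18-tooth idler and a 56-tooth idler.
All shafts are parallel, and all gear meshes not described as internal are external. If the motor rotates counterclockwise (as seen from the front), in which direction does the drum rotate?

counterclockwise

the motor → shaft II: external mesh, 1 reversal → CW.
shaft II → the drum: driver → idler → idler → driven is 3 external meshes, 3 reversals → CCW.
4 reversals in total — an even number — so the drum turns the same way as the motor.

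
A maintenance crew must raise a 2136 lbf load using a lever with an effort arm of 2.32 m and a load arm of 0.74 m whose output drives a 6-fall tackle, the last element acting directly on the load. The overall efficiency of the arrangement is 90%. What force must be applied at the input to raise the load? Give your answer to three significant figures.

Lever MA = effort arm / load arm = 2.32/0.74 = 3.1351.
Block-and-tackle MA = number of supporting rope parts = 6.
Combined ideal MA = 3.1351 × 6 = 18.811.
Actual MA = 18.811 × 0.90 = 16.93.
Effort = load / actual MA = 2136 / 16.93 = 126.17 lbf.

126 lbf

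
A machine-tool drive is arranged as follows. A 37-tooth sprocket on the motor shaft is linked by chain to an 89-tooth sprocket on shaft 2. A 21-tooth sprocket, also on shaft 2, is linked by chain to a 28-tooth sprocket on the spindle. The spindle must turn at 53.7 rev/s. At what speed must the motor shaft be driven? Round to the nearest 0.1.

172.2 rev/s

Overall ratio R = 2.4054 × 1.3333 = 3.2072.
Required input speed = output speed × R = 53.7 × 3.2072 = 172.23 rev/s.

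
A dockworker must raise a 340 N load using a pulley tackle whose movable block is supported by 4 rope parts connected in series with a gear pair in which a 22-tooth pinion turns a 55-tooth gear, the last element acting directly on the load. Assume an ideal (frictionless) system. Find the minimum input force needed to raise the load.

34 N

Block-and-tackle MA = number of supporting rope parts = 4.
Gear pair MA = 55/22 = 2.5.
Combined ideal MA = 4 × 2.5 = 10.
Effort = load / MA = 340 / 10 = 34 N.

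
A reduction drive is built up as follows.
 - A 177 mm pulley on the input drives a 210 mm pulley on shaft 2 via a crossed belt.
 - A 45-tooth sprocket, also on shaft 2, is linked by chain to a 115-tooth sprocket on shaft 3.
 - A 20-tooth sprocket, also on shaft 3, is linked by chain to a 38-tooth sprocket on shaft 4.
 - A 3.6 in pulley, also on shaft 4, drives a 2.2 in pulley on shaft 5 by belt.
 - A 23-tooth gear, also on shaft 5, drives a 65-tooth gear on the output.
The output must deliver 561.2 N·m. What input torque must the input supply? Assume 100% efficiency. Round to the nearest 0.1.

Overall ratio R = 1.1864 × 2.5556 × 1.9 × 0.61111 × 2.8261 = 9.9493.
Input torque = output torque / R = 561.2 / 9.9493 = 56.406 N·m.

56.4 N·m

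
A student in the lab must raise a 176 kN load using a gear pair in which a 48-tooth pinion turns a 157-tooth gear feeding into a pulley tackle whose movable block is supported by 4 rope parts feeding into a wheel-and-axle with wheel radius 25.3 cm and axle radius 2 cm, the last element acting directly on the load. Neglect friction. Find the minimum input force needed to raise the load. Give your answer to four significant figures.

1.063 kN

Gear pair MA = 157/48 = 3.2708.
Block-and-tackle MA = number of supporting rope parts = 4.
Wheel-and-axle MA = R/r = 25.3/2 = 12.65.
Combined ideal MA = 3.2708 × 4 × 12.65 = 165.5.
Effort = load / MA = 176 / 165.5 = 1.0634 kN.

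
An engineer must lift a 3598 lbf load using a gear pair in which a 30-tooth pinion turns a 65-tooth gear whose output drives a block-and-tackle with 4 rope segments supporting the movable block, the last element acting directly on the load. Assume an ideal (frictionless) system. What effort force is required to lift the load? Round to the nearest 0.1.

Gear pair MA = 65/30 = 2.1667.
Block-and-tackle MA = number of supporting rope parts = 4.
Combined ideal MA = 2.1667 × 4 = 8.6667.
Effort = load / MA = 3598 / 8.6667 = 415.15 lbf.

415.2 lbf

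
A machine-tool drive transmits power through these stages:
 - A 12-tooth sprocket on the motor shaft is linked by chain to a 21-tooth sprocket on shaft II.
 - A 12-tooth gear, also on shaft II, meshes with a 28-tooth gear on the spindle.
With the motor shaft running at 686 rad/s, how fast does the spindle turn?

168 rad/s

Chain: ratio = 21/12 = 1.75, so shaft II turns at 686 / 1.75 = 392 rad/s.
Gear mesh: ratio = 28/12 = 2.3333, so the spindle turns at 392 / 2.3333 = 168 rad/s.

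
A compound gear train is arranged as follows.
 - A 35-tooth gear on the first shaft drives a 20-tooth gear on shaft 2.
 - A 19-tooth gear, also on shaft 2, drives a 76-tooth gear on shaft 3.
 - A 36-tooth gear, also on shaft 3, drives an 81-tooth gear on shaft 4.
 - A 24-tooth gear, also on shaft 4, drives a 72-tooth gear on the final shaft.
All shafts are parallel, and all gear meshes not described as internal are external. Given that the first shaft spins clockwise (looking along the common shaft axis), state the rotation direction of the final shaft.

the first shaft → shaft 2: external mesh, 1 reversal → CCW.
shaft 2 → shaft 3: external mesh, 1 reversal → CW.
shaft 3 → shaft 4: external mesh, 1 reversal → CCW.
shaft 4 → the final shaft: external mesh, 1 reversal → CW.
4 reversals in total — an even number — so the final shaft turns the same way as the first shaft.

clockwise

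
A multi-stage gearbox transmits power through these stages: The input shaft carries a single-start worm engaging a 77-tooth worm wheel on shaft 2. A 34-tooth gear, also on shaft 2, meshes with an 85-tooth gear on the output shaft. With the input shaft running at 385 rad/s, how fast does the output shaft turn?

2 rad/s

worm 77/1 = 77 → 385/77 = 5 rad/s
gear mesh 85/34 = 2.5 → 5/2.5 = 2 rad/s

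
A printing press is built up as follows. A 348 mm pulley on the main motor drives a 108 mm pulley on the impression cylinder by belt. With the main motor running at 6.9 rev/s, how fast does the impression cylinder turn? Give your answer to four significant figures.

Belt: ratio = 108/348 = 0.31034, so the impression cylinder turns at 6.9 / 0.31034 = 22.233 rev/s.

22.23 rev/s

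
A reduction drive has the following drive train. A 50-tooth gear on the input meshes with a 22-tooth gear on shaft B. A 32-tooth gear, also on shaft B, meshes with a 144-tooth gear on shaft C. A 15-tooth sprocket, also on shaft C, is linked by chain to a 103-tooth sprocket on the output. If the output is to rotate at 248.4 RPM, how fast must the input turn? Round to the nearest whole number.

3377 RPM

Overall ratio R = 0.44 × 4.5 × 6.8667 = 13.596.
Required input speed = output speed × R = 248.4 × 13.596 = 3377.2 RPM.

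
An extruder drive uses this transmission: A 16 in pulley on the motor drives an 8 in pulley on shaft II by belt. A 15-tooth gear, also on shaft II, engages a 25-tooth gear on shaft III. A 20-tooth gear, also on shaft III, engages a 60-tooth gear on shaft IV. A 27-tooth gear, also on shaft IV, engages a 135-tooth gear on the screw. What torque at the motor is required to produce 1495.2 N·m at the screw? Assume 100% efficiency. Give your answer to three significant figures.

Overall ratio R = 0.5 × 1.6667 × 3 × 5 = 12.5.
Input torque = output torque / R = 1495.2 / 12.5 = 119.62 N·m.

120 N·m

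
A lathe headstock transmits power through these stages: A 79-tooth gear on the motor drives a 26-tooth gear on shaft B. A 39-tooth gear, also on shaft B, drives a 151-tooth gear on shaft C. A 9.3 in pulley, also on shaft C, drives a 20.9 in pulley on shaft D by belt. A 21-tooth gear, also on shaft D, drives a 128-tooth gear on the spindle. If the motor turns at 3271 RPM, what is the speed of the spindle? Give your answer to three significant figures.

gear mesh 26/79 = 0.32911 → 3271/0.32911 = 9938.8 RPM
gear mesh 151/39 = 3.8718 → 9938.8/3.8718 = 2567 RPM
belt 20.9/9.3 = 2.2473 → 2567/2.2473 = 1142.2 RPM
gear mesh 128/21 = 6.0952 → 1142.2/6.0952 = 187.4 RPM

187 RPM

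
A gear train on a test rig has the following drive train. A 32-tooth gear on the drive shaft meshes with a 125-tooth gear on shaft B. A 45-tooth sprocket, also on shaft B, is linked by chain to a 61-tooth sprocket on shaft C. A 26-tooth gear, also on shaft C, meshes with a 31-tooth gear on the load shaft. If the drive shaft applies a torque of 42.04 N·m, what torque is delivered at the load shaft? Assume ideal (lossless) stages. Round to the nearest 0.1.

Gear mesh: ratio = 125/32 = 3.9062; torque at shaft B = 42.04 × 3.9062 = 164.22 N·m.
Chain: ratio = 61/45 = 1.3556; torque at shaft C = 164.22 × 1.3556 = 222.61 N·m.
Gear mesh: ratio = 31/26 = 1.1923; torque at the load shaft = 222.61 × 1.1923 = 265.42 N·m.

265.4 N·m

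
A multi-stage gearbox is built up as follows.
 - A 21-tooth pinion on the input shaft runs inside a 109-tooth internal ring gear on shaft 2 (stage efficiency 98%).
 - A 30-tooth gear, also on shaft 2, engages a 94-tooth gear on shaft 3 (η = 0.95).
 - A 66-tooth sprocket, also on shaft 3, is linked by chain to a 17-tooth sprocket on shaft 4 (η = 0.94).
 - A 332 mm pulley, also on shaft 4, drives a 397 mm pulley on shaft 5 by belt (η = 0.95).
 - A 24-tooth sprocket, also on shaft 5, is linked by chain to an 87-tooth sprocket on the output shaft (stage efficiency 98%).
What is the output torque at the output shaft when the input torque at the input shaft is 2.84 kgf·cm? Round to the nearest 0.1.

42.0 kgf·cm

Internal gear: ratio = 109/21 = 5.1905; torque at shaft 2 = 2.84 × 5.1905 × 0.98 = 14.446 kgf·cm.
Gear mesh: ratio = 94/30 = 3.1333; torque at shaft 3 = 14.446 × 3.1333 × 0.95 = 43.001 kgf·cm.
Chain: ratio = 17/66 = 0.25758; torque at shaft 4 = 43.001 × 0.25758 × 0.94 = 10.412 kgf·cm.
Belt: ratio = 397/332 = 1.1958; torque at shaft 5 = 10.412 × 1.1958 × 0.95 = 11.827 kgf·cm.
Chain: ratio = 87/24 = 3.625; torque at the output shaft = 11.827 × 3.625 × 0.98 = 42.017 kgf·cm.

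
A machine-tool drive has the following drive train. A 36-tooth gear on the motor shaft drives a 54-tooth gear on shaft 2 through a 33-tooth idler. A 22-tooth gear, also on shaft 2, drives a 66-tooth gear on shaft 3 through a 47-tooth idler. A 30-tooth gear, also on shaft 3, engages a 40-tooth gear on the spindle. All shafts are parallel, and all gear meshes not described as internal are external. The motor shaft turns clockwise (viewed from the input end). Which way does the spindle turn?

the motor shaft → shaft 2: driver → idler → driven is 2 external meshes, 2 reversals → CW.
shaft 2 → shaft 3: driver → idler → driven is 2 external meshes, 2 reversals → CW.
shaft 3 → the spindle: external mesh, 1 reversal → CCW.
5 reversals in total — an odd number — so the spindle turns opposite to the motor shaft.

counterclockwise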